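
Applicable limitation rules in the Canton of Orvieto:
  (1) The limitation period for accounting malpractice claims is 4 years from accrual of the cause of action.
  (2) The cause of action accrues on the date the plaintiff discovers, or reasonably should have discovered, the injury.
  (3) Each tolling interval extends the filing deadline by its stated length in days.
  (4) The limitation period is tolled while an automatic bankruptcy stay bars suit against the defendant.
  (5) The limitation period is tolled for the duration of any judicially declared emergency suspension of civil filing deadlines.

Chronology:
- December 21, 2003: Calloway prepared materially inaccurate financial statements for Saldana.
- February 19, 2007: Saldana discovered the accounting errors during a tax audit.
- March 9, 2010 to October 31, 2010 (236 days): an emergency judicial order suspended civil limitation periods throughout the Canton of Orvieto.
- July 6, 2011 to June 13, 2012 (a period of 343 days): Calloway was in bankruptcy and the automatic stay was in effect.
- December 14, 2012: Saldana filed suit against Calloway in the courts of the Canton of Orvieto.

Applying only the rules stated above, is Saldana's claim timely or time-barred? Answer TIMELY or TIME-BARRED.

TIME-BARRED

Accrual is tied to discovery, so the period began on February 19, 2007 rather than on December 21, 2003 when the act occurred.
Adding the 4 years base period to February 19, 2007 gives a deadline of February 19, 2011, before any tolling.
The period was tolled for 236 days by the emergency suspension of filing deadlines (March 9, 2010 to October 31, 2010), pushing the deadline to October 13, 2011.
The period was tolled for 343 days by the automatic bankruptcy stay (July 6, 2011 to June 13, 2012), pushing the deadline to September 20, 2012.
Filing on December 14, 2012 missed the September 20, 2012 deadline — the action is time-barred.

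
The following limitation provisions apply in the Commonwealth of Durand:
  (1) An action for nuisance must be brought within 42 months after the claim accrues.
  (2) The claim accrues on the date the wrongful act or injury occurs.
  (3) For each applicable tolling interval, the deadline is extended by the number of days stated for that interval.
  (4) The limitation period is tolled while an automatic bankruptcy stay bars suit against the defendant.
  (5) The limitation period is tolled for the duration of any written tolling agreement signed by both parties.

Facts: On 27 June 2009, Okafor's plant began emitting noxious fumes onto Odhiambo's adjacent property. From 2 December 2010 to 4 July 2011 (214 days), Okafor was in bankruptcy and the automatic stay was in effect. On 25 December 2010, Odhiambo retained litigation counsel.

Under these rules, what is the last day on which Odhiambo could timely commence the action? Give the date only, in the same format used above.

The limitation period began to run on 27 June 2009.
The untolled deadline — 42 months after 27 June 2009 — is 27 December 2012.
Because the automatic bankruptcy stay ran from 2 December 2010 to 4 July 2011, the deadline is extended by 214 days to 29 July 2013.
The other events in the timeline have no effect on the limitation period under the stated rules.

29 July 2013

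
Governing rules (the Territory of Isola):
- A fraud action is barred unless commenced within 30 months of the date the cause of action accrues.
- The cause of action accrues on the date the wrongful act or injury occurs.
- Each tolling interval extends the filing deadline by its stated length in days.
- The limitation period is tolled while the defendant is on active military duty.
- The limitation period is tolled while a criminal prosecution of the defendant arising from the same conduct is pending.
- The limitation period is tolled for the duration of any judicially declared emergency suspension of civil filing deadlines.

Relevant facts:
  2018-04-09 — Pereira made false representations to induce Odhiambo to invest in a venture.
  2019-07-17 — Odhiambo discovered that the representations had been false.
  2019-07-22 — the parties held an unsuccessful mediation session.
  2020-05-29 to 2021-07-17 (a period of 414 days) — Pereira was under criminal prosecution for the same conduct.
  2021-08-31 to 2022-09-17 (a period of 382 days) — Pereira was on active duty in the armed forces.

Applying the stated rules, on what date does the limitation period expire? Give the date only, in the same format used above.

The claim accrued on 2018-04-09, when the wrongful act occurred; under the stated occurrence rule the 2019-07-17 discovery does not delay accrual.
Adding the 30 months base period to 2018-04-09 gives a deadline of 2020-10-09, before any tolling.
Because the pending criminal prosecution ran from 2020-05-29 to 2021-07-17, the deadline is extended by 414 days to 2021-11-27.
Because the defendant's active military service ran from 2021-08-31 to 2022-09-17, the deadline is extended by 382 days to 2022-12-14.
None of the other events listed affects the running of the period under the stated rules.

2022-12-14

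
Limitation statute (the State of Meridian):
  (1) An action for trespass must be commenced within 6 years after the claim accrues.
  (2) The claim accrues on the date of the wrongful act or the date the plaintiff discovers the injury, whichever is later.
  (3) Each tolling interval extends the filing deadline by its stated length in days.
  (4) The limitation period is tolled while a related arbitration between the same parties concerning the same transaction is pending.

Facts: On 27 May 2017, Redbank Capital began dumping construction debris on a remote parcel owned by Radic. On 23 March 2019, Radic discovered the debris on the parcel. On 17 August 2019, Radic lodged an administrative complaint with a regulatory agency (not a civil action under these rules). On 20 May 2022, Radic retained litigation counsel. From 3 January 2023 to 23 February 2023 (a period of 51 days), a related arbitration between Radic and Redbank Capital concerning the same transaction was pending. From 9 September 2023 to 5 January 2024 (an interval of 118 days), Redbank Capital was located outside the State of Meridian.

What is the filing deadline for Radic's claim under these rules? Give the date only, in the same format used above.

Taking the later of the act (27 May 2017) and discovery (23 March 2019), the claim accrued on 23 March 2019.
Adding the 6 years base period to 23 March 2019 gives a deadline of 23 March 2025, before any tolling.
Because the pending related arbitration ran from 3 January 2023 to 23 February 2023, the deadline is extended by 51 days to 13 May 2025.
The defendant's absence from the jurisdiction from 9 September 2023 to 5 January 2024 does not toll the period, because no stated rule makes the defendant's absence a tolling event.
None of the other events listed affects the running of the period under the stated rules.

13 May 2025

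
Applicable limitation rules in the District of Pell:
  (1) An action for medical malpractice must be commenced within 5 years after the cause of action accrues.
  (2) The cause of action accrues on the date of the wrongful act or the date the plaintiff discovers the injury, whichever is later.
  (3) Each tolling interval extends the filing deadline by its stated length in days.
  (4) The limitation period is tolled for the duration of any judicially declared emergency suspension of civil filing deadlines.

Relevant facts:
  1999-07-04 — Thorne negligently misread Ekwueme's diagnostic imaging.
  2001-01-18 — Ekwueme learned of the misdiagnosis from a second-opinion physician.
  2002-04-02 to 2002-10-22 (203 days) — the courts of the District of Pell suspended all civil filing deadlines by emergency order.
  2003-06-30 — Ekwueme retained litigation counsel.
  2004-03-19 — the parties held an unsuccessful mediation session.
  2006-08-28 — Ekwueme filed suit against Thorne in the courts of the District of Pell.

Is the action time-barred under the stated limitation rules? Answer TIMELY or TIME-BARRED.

The claim accrued on 2001-01-18 — the later of the 1999-07-04 act and the 2001-01-18 discovery.
Adding the 5 years base period to 2001-01-18 gives a deadline of 2006-01-18, before any tolling.
The emergency suspension of filing deadlines from 2002-04-02 to 2002-10-22 tolled the period for 203 days, extending the deadline to 2006-08-09.
The other events in the timeline have no effect on the limitation period under the stated rules.
The 2006-08-28 filing falls after the 2006-08-09 deadline; the claim is time-barred.

TIME-BARRED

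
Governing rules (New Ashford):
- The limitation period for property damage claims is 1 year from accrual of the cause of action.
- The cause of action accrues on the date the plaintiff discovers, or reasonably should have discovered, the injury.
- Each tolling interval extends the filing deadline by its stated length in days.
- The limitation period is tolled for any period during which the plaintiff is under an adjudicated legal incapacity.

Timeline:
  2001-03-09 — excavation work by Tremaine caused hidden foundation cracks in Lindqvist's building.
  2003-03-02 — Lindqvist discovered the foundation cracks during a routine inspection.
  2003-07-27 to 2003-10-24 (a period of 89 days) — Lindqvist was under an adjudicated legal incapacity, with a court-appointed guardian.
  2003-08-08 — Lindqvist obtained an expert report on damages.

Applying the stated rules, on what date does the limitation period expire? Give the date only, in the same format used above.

2004-05-30

Accrual is tied to discovery, so the period began on 2003-03-02 rather than on 2001-03-09 when the act occurred.
Adding the 1 year base period to 2003-03-02 gives a deadline of 2004-03-02, before any tolling.
The plaintiff's legal incapacity from 2003-07-27 to 2003-10-24 tolled the period for 89 days, extending the deadline to 2004-05-30.
None of the other events listed affects the running of the period under the stated rules.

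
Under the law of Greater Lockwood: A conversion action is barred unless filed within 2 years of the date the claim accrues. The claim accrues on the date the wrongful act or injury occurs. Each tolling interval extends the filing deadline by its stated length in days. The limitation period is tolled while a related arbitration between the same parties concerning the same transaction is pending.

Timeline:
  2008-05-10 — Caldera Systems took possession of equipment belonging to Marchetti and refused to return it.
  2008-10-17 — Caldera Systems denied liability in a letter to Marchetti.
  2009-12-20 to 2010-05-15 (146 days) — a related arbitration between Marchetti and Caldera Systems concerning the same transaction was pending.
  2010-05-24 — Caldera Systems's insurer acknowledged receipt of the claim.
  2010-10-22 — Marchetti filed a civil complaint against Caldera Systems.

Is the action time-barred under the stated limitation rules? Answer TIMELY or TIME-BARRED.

TIME-BARRED

The limitation period began to run on 2008-05-10.
Adding the 2 years base period to 2008-05-10 gives a deadline of 2010-05-10, before any tolling.
The pending related arbitration from 2009-12-20 to 2010-05-15 tolled the period for 146 days, extending the deadline to 2010-10-03.
Nothing else in the chronology tolls or restarts the period.
Filing on 2010-10-22 missed the 2010-10-03 deadline — the action is time-barred.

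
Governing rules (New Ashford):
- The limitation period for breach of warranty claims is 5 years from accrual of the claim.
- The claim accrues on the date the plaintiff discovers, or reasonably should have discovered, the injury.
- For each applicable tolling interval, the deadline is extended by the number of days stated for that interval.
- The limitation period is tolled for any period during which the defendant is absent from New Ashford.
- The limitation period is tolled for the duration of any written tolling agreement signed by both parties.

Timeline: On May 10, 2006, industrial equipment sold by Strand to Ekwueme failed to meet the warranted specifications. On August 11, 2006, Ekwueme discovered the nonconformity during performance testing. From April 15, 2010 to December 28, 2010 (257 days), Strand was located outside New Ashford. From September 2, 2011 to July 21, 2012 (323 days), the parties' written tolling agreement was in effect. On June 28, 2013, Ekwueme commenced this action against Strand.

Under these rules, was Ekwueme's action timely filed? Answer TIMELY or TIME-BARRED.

TIME-BARRED

Accrual is tied to discovery, so the period began on August 11, 2006 rather than on May 10, 2006 when the act occurred.
Adding the 5 years base period to August 11, 2006 gives a deadline of August 11, 2011, before any tolling.
The period was tolled for 257 days by the defendant's absence from the jurisdiction (April 15, 2010 to December 28, 2010), pushing the deadline to April 24, 2012.
The written tolling agreement from September 2, 2011 to July 21, 2012 tolled the period for 323 days, extending the deadline to March 13, 2013.
The June 28, 2013 filing falls after the March 13, 2013 deadline; the claim is time-barred.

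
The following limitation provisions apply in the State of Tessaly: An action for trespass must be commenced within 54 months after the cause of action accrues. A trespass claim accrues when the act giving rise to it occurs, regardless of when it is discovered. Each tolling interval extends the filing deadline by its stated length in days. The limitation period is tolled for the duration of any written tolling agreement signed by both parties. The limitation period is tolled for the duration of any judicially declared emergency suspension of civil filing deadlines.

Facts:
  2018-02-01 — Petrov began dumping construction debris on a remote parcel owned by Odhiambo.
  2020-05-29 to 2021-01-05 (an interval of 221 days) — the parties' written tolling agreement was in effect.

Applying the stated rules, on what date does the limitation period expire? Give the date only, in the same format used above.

The cause of action accrued on 2018-02-01, the date of the act.
The untolled deadline — 54 months after 2018-02-01 — is 2022-08-01.
Because the written tolling agreement ran from 2020-05-29 to 2021-01-05, the deadline is extended by 221 days to 2023-03-10.

2023-03-10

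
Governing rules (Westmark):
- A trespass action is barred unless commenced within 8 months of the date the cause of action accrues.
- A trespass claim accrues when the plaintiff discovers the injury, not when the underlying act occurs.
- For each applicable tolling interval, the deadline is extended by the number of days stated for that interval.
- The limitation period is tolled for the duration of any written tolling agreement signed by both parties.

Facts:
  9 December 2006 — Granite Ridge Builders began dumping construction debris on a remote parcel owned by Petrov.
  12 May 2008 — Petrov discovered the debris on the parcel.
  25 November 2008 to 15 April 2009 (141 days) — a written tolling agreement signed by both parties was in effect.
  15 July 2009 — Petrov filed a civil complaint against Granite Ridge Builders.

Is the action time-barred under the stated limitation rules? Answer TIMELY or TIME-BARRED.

TIME-BARRED

The claim did not accrue until Petrov discovered the injury on 12 May 2008; the 9 December 2006 act date does not start the clock under the stated rule.
The untolled deadline — 8 months after 12 May 2008 — is 12 January 2009.
The period was tolled for 141 days by the written tolling agreement (25 November 2008 to 15 April 2009), pushing the deadline to 2 June 2009.
Petrov filed on 15 July 2009, after the 2 June 2009 deadline, so the action is time-barred.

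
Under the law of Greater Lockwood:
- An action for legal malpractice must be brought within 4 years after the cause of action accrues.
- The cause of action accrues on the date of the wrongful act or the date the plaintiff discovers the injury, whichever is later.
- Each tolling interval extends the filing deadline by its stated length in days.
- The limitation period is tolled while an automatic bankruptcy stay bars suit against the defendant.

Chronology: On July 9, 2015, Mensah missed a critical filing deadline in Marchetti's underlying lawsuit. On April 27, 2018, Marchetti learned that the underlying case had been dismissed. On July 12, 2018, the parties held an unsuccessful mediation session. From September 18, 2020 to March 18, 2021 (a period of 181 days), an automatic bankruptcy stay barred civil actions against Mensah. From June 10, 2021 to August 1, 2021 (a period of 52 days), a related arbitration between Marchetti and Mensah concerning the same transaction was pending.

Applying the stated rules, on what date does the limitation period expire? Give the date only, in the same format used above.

Because discovery on April 27, 2018 post-dates the July 9, 2015 act, accrual under the later-of rule falls on April 27, 2018.
Adding the 4 years base period to April 27, 2018 gives a deadline of April 27, 2022, before any tolling.
The automatic bankruptcy stay from September 18, 2020 to March 18, 2021 tolled the period for 181 days, extending the deadline to October 25, 2022.
No stated provision tolls the period for a pending arbitration, so the interval from June 10, 2021 to August 1, 2021 has no effect on the deadline.
The other events in the timeline have no effect on the limitation period under the stated rules.

October 25, 2022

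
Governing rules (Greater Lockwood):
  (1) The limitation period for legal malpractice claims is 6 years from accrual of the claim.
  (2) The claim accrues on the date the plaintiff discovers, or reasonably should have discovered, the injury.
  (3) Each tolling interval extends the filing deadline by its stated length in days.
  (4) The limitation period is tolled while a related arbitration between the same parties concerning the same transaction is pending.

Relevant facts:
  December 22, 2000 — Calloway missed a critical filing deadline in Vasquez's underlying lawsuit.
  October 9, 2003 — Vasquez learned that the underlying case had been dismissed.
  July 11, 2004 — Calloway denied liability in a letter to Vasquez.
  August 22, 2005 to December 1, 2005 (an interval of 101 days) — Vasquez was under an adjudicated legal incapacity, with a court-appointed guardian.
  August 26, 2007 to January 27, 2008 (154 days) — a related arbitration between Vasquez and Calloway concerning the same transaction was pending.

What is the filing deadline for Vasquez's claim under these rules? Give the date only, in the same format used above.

The claim did not accrue until Vasquez discovered the injury on October 9, 2003; the December 22, 2000 act date does not start the clock under the stated rule.
Adding the 6 years base period to October 9, 2003 gives a deadline of October 9, 2009, before any tolling.
The period was tolled for 154 days by the pending related arbitration (August 26, 2007 to January 27, 2008), pushing the deadline to March 12, 2010.
Although the plaintiff's incapacity ran from August 22, 2005 to December 1, 2005, the stated rules do not make that a tolling event, so it is disregarded.
The other events in the timeline have no effect on the limitation period under the stated rules.

March 12, 2010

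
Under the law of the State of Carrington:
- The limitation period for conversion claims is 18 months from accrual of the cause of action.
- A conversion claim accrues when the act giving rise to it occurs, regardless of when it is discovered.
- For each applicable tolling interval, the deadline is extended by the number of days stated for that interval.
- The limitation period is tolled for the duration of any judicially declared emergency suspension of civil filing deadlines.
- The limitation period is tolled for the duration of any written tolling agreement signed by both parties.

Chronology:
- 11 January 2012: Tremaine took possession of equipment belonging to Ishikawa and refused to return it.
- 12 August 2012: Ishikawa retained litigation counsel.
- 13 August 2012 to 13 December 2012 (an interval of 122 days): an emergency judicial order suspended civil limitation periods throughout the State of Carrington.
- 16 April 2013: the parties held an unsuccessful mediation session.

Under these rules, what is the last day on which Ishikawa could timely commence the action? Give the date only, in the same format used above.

10 November 2013

The limitation period began to run on 11 January 2012.
Adding the 18 months base period to 11 January 2012 gives a deadline of 11 July 2013, before any tolling.
The emergency suspension of filing deadlines from 13 August 2012 to 13 December 2012 tolled the period for 122 days, extending the deadline to 10 November 2013.
The other events in the timeline have no effect on the limitation period under the stated rules.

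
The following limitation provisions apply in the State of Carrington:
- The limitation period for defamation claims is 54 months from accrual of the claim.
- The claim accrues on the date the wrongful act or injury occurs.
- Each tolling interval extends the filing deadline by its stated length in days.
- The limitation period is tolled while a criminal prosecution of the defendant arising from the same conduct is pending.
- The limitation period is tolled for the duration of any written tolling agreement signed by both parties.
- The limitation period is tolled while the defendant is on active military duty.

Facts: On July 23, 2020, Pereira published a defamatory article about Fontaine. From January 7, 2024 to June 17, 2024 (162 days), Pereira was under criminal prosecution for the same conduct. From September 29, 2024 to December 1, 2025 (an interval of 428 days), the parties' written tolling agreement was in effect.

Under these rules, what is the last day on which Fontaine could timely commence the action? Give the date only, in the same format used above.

The claim accrued on July 23, 2020, when the wrongful act occurred.
Adding the 54 months base period to July 23, 2020 gives a deadline of January 23, 2025, before any tolling.
Because the pending criminal prosecution ran from January 7, 2024 to June 17, 2024, the deadline is extended by 162 days to July 4, 2025.
Because the written tolling agreement ran from September 29, 2024 to December 1, 2025, the deadline is extended by 428 days to September 5, 2026.

September 5, 2026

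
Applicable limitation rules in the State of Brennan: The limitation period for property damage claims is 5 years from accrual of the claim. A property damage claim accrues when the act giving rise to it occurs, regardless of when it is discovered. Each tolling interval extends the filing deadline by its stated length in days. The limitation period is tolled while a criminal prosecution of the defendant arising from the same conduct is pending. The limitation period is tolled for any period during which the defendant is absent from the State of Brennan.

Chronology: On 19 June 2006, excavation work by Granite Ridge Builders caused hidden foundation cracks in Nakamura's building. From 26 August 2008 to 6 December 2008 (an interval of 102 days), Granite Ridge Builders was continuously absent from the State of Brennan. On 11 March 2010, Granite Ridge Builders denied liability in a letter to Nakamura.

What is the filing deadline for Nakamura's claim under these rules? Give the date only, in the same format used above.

29 September 2011

The claim accrued on 19 June 2006, when the wrongful act occurred.
5 years from 19 June 2006 is 19 June 2011.
The defendant's absence from the jurisdiction from 26 August 2008 to 6 December 2008 tolled the period for 102 days, extending the deadline to 29 September 2011.
The other events in the timeline have no effect on the limitation period under the stated rules.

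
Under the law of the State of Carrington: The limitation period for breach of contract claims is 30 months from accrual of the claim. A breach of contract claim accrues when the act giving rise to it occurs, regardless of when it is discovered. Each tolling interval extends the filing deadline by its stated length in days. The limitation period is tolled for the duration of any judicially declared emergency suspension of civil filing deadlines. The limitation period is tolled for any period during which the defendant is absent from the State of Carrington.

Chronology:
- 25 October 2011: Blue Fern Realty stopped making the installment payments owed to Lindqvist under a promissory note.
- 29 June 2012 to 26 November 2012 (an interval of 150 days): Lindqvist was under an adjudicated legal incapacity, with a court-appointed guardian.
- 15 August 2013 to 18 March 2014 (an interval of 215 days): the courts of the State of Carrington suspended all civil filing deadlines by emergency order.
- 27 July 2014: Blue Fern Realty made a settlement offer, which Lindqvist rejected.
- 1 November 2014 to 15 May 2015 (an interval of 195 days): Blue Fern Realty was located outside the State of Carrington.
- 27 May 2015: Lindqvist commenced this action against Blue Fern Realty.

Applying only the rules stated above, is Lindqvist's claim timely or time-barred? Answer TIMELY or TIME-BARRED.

TIMELY

The claim accrued on 25 October 2011, the date of the act.
30 months from 25 October 2011 is 25 April 2014.
Because the emergency suspension of filing deadlines ran from 15 August 2013 to 18 March 2014, the deadline is extended by 215 days to 26 November 2014.
Because the defendant's absence from the jurisdiction ran from 1 November 2014 to 15 May 2015, the deadline is extended by 195 days to 9 June 2015.
Although the plaintiff's incapacity ran from 29 June 2012 to 26 November 2012, the stated rules do not make that a tolling event, so it is disregarded.
None of the other events listed affects the running of the period under the stated rules.
Lindqvist filed on 27 May 2015, before the 9 June 2015 deadline, so the action is timely.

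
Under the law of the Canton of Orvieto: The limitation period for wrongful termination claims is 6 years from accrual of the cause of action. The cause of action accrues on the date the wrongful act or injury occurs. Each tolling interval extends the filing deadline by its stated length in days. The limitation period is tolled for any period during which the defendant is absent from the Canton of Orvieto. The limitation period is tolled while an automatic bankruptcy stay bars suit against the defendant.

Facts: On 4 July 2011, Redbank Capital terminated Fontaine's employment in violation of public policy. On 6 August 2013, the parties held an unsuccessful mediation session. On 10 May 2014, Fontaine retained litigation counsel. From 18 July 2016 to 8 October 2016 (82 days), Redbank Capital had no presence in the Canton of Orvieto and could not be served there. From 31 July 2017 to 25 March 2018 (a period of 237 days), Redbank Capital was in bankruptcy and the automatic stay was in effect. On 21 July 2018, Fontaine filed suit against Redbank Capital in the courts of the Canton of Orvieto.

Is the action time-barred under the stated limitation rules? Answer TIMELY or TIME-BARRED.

TIME-BARRED

The claim accrued on 4 July 2011, when the wrongful act occurred.
Adding the 6 years base period to 4 July 2011 gives a deadline of 4 July 2017, before any tolling.
The period was tolled for 82 days by the defendant's absence from the jurisdiction (18 July 2016 to 8 October 2016), pushing the deadline to 24 September 2017.
The period was tolled for 237 days by the automatic bankruptcy stay (31 July 2017 to 25 March 2018), pushing the deadline to 19 May 2018.
Nothing else in the chronology tolls or restarts the period.
The 21 July 2018 filing falls after the 19 May 2018 deadline; the claim is time-barred.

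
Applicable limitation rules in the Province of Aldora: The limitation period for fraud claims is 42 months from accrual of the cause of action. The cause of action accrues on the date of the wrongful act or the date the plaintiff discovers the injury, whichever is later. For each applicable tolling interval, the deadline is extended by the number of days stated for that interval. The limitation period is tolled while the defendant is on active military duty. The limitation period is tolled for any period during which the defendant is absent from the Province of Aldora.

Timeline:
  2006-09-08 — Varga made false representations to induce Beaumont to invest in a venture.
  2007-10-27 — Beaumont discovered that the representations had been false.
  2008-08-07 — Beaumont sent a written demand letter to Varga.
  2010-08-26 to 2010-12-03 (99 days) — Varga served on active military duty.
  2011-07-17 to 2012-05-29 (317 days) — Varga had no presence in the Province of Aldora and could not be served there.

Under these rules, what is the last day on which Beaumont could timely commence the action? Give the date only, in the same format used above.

The claim accrued on 2007-10-27 — the later of the 2006-09-08 act and the 2007-10-27 discovery.
The untolled deadline — 42 months after 2007-10-27 — is 2011-04-27.
The defendant's active military service from 2010-08-26 to 2010-12-03 tolled the period for 99 days, extending the deadline to 2011-08-04.
The period was tolled for 317 days by the defendant's absence from the jurisdiction (2011-07-17 to 2012-05-29), pushing the deadline to 2012-06-16.
Nothing else in the chronology tolls or restarts the period.

2012-06-16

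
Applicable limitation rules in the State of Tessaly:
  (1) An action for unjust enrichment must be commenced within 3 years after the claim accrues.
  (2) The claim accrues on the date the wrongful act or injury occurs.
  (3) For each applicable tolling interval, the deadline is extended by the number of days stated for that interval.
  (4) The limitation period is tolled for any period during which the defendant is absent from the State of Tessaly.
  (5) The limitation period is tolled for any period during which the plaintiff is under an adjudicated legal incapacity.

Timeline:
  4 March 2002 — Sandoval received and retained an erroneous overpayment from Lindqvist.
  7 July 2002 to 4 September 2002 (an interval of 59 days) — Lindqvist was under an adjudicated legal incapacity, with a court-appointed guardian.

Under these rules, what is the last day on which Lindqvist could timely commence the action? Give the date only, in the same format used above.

2 May 2005

The limitation period began to run on 4 March 2002.
3 years from 4 March 2002 is 4 March 2005.
The plaintiff's legal incapacity from 7 July 2002 to 4 September 2002 tolled the period for 59 days, extending the deadline to 2 May 2005.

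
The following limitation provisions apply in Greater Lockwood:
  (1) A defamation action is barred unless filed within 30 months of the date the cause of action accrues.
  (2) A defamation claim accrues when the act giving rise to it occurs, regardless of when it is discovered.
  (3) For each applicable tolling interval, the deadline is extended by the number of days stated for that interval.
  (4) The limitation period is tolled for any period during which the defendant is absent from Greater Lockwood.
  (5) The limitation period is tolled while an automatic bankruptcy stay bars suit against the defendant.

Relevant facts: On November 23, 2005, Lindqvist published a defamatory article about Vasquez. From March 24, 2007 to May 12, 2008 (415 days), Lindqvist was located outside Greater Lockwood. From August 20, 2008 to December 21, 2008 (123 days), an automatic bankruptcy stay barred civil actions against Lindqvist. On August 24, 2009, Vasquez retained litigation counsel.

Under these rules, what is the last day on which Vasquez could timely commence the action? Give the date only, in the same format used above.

The cause of action accrued on November 23, 2005, the date of the act.
Adding the 30 months base period to November 23, 2005 gives a deadline of May 23, 2008, before any tolling.
The defendant's absence from the jurisdiction from March 24, 2007 to May 12, 2008 tolled the period for 415 days, extending the deadline to July 12, 2009.
The period was tolled for 123 days by the automatic bankruptcy stay (August 20, 2008 to December 21, 2008), pushing the deadline to November 12, 2009.
None of the other events listed affects the running of the period under the stated rules.

November 12, 2009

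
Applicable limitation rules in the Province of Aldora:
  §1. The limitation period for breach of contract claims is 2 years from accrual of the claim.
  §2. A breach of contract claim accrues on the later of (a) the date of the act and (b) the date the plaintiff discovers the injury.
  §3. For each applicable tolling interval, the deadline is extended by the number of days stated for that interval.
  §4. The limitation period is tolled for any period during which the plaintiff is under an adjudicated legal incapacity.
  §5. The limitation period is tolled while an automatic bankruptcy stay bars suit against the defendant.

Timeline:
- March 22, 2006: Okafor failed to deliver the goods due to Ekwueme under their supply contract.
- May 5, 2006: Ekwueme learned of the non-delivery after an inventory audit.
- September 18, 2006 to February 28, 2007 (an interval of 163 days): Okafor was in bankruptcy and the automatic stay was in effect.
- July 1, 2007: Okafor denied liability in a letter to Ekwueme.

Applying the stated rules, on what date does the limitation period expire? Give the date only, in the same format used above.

Taking the later of the act (March 22, 2006) and discovery (May 5, 2006), the claim accrued on May 5, 2006.
2 years from May 5, 2006 is May 5, 2008.
Because the automatic bankruptcy stay ran from September 18, 2006 to February 28, 2007, the deadline is extended by 163 days to October 15, 2008.
Nothing else in the chronology tolls or restarts the period.

October 15, 2008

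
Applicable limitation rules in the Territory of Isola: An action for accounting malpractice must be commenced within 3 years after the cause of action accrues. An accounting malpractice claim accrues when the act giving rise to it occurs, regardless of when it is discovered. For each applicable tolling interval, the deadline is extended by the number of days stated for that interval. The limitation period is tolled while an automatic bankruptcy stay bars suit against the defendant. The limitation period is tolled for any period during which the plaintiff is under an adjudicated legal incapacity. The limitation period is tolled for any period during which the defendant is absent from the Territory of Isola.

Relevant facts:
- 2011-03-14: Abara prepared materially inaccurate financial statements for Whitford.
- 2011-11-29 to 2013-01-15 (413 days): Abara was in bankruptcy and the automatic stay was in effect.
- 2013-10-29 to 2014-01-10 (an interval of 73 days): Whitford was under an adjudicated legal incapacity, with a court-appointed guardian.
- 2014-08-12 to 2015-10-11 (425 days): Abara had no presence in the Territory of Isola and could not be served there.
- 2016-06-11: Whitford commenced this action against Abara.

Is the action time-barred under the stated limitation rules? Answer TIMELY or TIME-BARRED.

TIMELY

The claim accrued on 2011-03-14, when the wrongful act occurred.
Adding the 3 years base period to 2011-03-14 gives a deadline of 2014-03-14, before any tolling.
Because the automatic bankruptcy stay ran from 2011-11-29 to 2013-01-15, the deadline is extended by 413 days to 2015-05-01.
The period was tolled for 73 days by the plaintiff's legal incapacity (2013-10-29 to 2014-01-10), pushing the deadline to 2015-07-13.
The period was tolled for 425 days by the defendant's absence from the jurisdiction (2014-08-12 to 2015-10-11), pushing the deadline to 2016-09-10.
Filing on 2016-06-11 beat the 2016-09-10 deadline — the action is timely.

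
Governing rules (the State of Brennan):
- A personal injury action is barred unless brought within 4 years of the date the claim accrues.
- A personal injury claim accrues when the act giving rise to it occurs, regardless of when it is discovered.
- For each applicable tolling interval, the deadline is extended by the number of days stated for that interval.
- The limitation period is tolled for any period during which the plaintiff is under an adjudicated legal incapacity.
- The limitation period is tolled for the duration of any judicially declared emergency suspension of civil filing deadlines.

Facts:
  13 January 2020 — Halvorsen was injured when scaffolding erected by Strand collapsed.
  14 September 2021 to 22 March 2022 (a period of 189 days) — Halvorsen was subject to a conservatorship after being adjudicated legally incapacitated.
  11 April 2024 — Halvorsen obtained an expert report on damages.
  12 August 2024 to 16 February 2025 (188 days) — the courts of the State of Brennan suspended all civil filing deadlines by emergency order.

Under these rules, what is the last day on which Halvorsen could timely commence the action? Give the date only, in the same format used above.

The claim accrued on 13 January 2020, when the wrongful act occurred.
4 years from 13 January 2020 is 13 January 2024.
The period was tolled for 189 days by the plaintiff's legal incapacity (14 September 2021 to 22 March 2022), pushing the deadline to 20 July 2024.
The emergency suspension of filing deadlines from 12 August 2024 to 16 February 2025 began after the period had already run on 20 July 2024, so it has no tolling effect.
The other events in the timeline have no effect on the limitation period under the stated rules.

20 July 2024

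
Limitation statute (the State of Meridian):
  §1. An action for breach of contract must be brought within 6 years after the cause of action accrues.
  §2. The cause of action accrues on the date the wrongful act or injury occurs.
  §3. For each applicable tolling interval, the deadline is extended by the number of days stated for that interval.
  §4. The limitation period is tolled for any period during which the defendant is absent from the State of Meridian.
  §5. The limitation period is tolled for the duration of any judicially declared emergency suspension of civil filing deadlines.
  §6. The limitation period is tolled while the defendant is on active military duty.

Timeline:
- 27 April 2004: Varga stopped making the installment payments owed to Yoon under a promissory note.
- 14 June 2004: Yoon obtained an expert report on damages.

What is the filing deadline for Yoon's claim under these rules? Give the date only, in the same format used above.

27 April 2010

The limitation period began to run on 27 April 2004.
The untolled deadline — 6 years after 27 April 2004 — is 27 April 2010.
The other events in the timeline have no effect on the limitation period under the stated rules.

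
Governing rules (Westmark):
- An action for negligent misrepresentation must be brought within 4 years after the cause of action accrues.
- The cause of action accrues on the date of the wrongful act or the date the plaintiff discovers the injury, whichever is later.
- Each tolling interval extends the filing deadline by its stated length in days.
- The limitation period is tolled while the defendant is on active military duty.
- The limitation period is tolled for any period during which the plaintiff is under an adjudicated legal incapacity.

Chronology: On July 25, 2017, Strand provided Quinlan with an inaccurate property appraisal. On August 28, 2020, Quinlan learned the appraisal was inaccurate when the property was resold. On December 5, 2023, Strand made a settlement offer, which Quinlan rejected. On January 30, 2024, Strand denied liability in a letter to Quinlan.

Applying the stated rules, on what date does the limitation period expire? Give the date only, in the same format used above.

The claim accrued on August 28, 2020 — the later of the July 25, 2017 act and the August 28, 2020 discovery.
The untolled deadline — 4 years after August 28, 2020 — is August 28, 2024.
The other events in the timeline have no effect on the limitation period under the stated rules.

August 28, 2024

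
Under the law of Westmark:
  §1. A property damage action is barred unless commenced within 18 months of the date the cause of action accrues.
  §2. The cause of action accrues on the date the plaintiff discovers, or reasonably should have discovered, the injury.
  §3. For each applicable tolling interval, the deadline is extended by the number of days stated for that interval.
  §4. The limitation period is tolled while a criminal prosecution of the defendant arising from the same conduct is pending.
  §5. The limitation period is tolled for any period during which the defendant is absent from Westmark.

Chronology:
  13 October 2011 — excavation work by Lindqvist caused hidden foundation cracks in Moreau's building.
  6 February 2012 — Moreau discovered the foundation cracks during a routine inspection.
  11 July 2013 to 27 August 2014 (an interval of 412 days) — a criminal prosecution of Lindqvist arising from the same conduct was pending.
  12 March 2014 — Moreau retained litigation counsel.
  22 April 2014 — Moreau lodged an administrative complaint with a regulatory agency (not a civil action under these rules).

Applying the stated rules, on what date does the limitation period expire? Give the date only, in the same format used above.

22 September 2014

The claim did not accrue until Moreau discovered the injury on 6 February 2012; the 13 October 2011 act date does not start the clock under the stated rule.
18 months from 6 February 2012 is 6 August 2013.
Because the pending criminal prosecution ran from 11 July 2013 to 27 August 2014, the deadline is extended by 412 days to 22 September 2014.
Nothing else in the chronology tolls or restarts the period.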